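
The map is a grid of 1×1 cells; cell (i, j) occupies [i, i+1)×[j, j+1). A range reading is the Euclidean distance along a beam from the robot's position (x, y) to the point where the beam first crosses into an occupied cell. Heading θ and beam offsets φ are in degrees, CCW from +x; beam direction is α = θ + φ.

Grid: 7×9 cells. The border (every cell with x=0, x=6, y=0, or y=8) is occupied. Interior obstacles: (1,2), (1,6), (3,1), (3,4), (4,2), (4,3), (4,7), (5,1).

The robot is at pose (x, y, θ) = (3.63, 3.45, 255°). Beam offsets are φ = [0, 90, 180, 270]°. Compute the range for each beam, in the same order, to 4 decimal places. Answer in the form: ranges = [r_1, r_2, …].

beam 1: φ=0°, α=255°
  d=(-0.2588,-0.9659)  start (3,3)  tX=2.4341 tY=0.4659  stride 1/|dx|=3.8637 1/|dy|=1.0353
    cross y-line → (3,2), t=0.4659
    cross y-line → (3,1), t=1.5012 (wall)
  → r_1 = 1.5012
beam 2: φ=90°, α=345°
  d=(0.9659,-0.2588)  start (3,3)  tX=0.3831 tY=1.7387  stride 1/|dx|=1.0353 1/|dy|=3.8637
    cross x-line → (4,3), t=0.3831 (wall)
  → r_2 = 0.3831
beam 3: φ=180°, α=75°
  d=(0.2588,0.9659)  start (3,3)  tX=1.4296 tY=0.5694  stride 1/|dx|=3.8637 1/|dy|=1.0353
    cross y-line → (3,4), t=0.5694 (wall)
  → r_3 = 0.5694
beam 4: φ=270°, α=165°
  d=(-0.9659,0.2588)  start (3,3)  tX=0.6522 tY=2.1250  stride 1/|dx|=1.0353 1/|dy|=3.8637
    cross x-line → (2,3), t=0.6522
    cross x-line → (1,3), t=1.6875
    cross y-line → (1,4), t=2.1250
    cross x-line → (0,4), t=2.7228 (wall)
  → r_4 = 2.7228

ranges = [1.5012, 0.3831, 0.5694, 2.7228]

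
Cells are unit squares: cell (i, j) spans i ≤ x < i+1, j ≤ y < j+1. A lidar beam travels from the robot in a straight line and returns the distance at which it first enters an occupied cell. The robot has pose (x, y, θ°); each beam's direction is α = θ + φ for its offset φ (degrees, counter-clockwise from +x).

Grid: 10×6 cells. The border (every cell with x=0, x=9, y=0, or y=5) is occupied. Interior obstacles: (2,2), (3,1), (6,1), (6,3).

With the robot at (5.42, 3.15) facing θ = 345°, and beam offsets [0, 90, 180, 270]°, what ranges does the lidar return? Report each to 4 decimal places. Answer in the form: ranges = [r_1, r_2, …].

beam 1: φ=0°, α=345°
  cosα=0.9659 sinα=-0.2588 | (5,3) | tMaxX 0.6005 tMaxY 0.5796 | tΔX 1.0353 tΔY 3.8637
    t=0.5796 [y] (5,2)
    t=0.6005 [x] (6,2)
    t=1.6357 [x] (7,2)
    t=2.6710 [x] (8,2)
    t=3.7063 [x] (9,2) — stop
  → r_1 = 3.7063
beam 2: φ=90°, α=75°
  cosα=0.2588 sinα=0.9659 | (5,3) | tMaxX 2.2409 tMaxY 0.8800 | tΔX 3.8637 tΔY 1.0353
    t=0.8800 [y] (5,4)
    t=1.9153 [y] (5,5) — stop
  → r_2 = 1.9153
beam 3: φ=180°, α=165°
  cosα=-0.9659 sinα=0.2588 | (5,3) | tMaxX 0.4348 tMaxY 3.2841 | tΔX 1.0353 tΔY 3.8637
    t=0.4348 [x] (4,3)
    t=1.4701 [x] (3,3)
    t=2.5054 [x] (2,3)
    t=3.2841 [y] (2,4)
    t=3.5406 [x] (1,4)
    t=4.5759 [x] (0,4) — stop
  → r_3 = 4.5759
beam 4: φ=270°, α=255°
  cosα=-0.2588 sinα=-0.9659 | (5,3) | tMaxX 1.6228 tMaxY 0.1553 | tΔX 3.8637 tΔY 1.0353
    t=0.1553 [y] (5,2)
    t=1.1906 [y] (5,1)
    t=1.6228 [x] (4,1)
    t=2.2258 [y] (4,0) — stop
  → r_4 = 2.2258

ranges = [3.7063, 1.9153, 4.5759, 2.2258]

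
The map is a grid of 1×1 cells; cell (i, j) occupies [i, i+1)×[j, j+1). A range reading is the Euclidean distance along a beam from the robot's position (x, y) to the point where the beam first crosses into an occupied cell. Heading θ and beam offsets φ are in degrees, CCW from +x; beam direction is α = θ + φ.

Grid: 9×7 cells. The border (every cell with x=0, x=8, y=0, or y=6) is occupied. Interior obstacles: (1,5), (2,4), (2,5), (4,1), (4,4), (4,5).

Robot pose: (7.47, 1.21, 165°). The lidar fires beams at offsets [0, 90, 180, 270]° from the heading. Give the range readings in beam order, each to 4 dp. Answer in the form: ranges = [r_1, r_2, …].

beam 1: φ=0°, α=165°
  dir = (cos 165°, sin 165°) = (-0.9659, 0.2588); from cell (7,1)
  next x-line at t=0.4866, next y-line at t=3.0523; Δt_x=1.0353, Δt_y=3.8637
    x: enter (6,1) at t=0.4866
    x: enter (5,1) at t=1.5219
    x: enter (4,1) at t=2.5571 ← occupied
  → r_1 = 2.5571
beam 2: φ=90°, α=255°
  dir = (cos 255°, sin 255°) = (-0.2588, -0.9659); from cell (7,1)
  next x-line at t=1.8159, next y-line at t=0.2174; Δt_x=3.8637, Δt_y=1.0353
    y: enter (7,0) at t=0.2174 ← occupied
  → r_2 = 0.2174
beam 3: φ=180°, α=345°
  dir = (cos 345°, sin 345°) = (0.9659, -0.2588); from cell (7,1)
  next x-line at t=0.5487, next y-line at t=0.8114; Δt_x=1.0353, Δt_y=3.8637
    x: enter (8,1) at t=0.5487 ← occupied
  → r_3 = 0.5487
beam 4: φ=270°, α=75°
  dir = (cos 75°, sin 75°) = (0.2588, 0.9659); from cell (7,1)
  next x-line at t=2.0478, next y-line at t=0.8179; Δt_x=3.8637, Δt_y=1.0353
    y: enter (7,2) at t=0.8179
    y: enter (7,3) at t=1.8531
    x: enter (8,3) at t=2.0478 ← occupied
  → r_4 = 2.0478

ranges = [2.5571, 0.2174, 0.5487, 2.0478]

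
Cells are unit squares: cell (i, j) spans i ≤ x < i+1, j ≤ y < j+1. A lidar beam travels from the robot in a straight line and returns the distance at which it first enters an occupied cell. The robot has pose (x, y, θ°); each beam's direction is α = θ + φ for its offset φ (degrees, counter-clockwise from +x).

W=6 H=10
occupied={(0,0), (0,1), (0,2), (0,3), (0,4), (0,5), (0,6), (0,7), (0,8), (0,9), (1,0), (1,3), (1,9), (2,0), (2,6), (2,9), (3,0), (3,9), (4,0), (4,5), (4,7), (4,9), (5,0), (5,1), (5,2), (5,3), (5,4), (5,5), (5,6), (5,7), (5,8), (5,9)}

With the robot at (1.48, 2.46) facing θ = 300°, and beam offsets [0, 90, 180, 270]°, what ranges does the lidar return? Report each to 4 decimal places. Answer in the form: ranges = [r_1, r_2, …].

ranges = [1.6859, 4.0645, 0.6235, 0.5543]

beam 1: φ=0°, α=300°
  cosα=0.5000 sinα=-0.8660 | (1,2) | tMaxX 1.0400 tMaxY 0.5312 | tΔX 2.0000 tΔY 1.1547
    t=0.5312 [y] (1,1)
    t=1.0400 [x] (2,1)
    t=1.6859 [y] (2,0) — stop
  → r_1 = 1.6859
beam 2: φ=90°, α=30°
  cosα=0.8660 sinα=0.5000 | (1,2) | tMaxX 0.6004 tMaxY 1.0800 | tΔX 1.1547 tΔY 2.0000
    t=0.6004 [x] (2,2)
    t=1.0800 [y] (2,3)
    t=1.7551 [x] (3,3)
    t=2.9098 [x] (4,3)
    t=3.0800 [y] (4,4)
    t=4.0645 [x] (5,4) — stop
  → r_2 = 4.0645
beam 3: φ=180°, α=120°
  cosα=-0.5000 sinα=0.8660 | (1,2) | tMaxX 0.9600 tMaxY 0.6235 | tΔX 2.0000 tΔY 1.1547
    t=0.6235 [y] (1,3) — stop
  → r_3 = 0.6235
beam 4: φ=270°, α=210°
  cosα=-0.8660 sinα=-0.5000 | (1,2) | tMaxX 0.5543 tMaxY 0.9200 | tΔX 1.1547 tΔY 2.0000
    t=0.5543 [x] (0,2) — stop
  → r_4 = 0.5543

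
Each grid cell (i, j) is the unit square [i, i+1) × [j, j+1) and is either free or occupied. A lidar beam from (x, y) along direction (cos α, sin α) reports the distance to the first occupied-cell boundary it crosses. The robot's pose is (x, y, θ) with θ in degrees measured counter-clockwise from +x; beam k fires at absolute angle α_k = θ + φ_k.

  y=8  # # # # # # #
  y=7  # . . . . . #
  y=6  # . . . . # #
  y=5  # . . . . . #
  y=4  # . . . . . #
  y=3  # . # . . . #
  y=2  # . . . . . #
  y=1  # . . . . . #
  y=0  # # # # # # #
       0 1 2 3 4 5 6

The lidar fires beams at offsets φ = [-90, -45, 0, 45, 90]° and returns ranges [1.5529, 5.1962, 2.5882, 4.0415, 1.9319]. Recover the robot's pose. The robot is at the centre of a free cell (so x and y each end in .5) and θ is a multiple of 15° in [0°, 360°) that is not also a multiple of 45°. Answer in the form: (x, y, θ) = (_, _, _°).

(x, y, θ) = (5.5, 4.5, 195°)

Candidates: 33 free-cell centres × 16 headings = 528 poses. Raycast each; keep the one whose scan matches to 4 dp.
  (5.5, 3.5, 165°): beam 1 = 1.9319 ≠ 1.5529 ✗
  (2.5, 2.5, 30°): beam 1 = 1.7321 ≠ 1.5529 ✗
  (1.5, 2.5, 165°): beam 1 = 5.6940 ≠ 1.5529 ✗
  …
  (5.5, 4.5, 195°): r_1=1.5529, r_2=5.1962, r_3=2.5882, r_4=4.0415, r_5=1.9319 — all match ✓
Only this pose fits every beam.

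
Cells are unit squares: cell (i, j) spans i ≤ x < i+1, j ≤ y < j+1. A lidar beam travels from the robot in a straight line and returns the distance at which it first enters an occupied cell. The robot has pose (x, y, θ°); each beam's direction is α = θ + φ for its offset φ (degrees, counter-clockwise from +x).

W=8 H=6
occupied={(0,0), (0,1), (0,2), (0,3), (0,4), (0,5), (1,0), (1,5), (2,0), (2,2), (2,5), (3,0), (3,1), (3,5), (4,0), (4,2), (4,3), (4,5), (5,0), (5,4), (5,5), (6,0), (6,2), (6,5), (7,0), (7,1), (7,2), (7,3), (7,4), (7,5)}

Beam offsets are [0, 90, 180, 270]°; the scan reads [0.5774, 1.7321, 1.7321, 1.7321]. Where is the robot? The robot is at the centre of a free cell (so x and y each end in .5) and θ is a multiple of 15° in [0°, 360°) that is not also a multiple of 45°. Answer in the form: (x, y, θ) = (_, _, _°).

Candidates: 18 free-cell centres × 16 headings = 288 poses. Raycast each; keep the one whose scan matches to 4 dp.
  (3.5, 3.5, 330°): beam 3 = 2.8868 ≠ 1.7321 ✗
  (2.5, 1.5, 15°): beam 1 = 0.5176 ≠ 0.5774 ✗
  (5.5, 3.5, 255°): beam 1 = 2.5882 ≠ 0.5774 ✗
  (2.5, 4.5, 300°): beam 1 = 2.8868 ≠ 0.5774 ✗
  (4.5, 4.5, 300°): beam 2 = 0.5774 ≠ 1.7321 ✗
  …
  (2.5, 3.5, 240°): r_1=0.5774, r_2=1.7321, r_3=1.7321, r_4=1.7321 — all match ✓
Only this pose fits every beam.

(x, y, θ) = (2.5, 3.5, 240°)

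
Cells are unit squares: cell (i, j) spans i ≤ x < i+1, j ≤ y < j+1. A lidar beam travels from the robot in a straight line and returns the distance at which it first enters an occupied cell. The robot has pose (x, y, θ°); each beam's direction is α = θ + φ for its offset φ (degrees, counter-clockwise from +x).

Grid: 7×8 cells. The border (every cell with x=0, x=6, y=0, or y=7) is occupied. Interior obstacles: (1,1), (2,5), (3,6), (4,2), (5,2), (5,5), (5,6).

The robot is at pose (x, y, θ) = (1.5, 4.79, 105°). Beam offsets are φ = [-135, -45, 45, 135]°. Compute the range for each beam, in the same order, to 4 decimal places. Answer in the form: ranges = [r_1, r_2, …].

beam 1: φ=-135°, α=330°
  cosα=0.8660 sinα=-0.5000 | (1,4) | tMaxX 0.5774 tMaxY 1.5800 | tΔX 1.1547 tΔY 2.0000
    t=0.5774 [x] (2,4)
    t=1.5800 [y] (2,3)
    t=1.7321 [x] (3,3)
    t=2.8868 [x] (4,3)
    t=3.5800 [y] (4,2) — stop
  → r_1 = 3.5800
beam 2: φ=-45°, α=60°
  cosα=0.5000 sinα=0.8660 | (1,4) | tMaxX 1.0000 tMaxY 0.2425 | tΔX 2.0000 tΔY 1.1547
    t=0.2425 [y] (1,5)
    t=1.0000 [x] (2,5) — stop
  → r_2 = 1.0000
beam 3: φ=45°, α=150°
  cosα=-0.8660 sinα=0.5000 | (1,4) | tMaxX 0.5774 tMaxY 0.4200 | tΔX 1.1547 tΔY 2.0000
    t=0.4200 [y] (1,5)
    t=0.5774 [x] (0,5) — stop
  → r_3 = 0.5774
beam 4: φ=135°, α=240°
  cosα=-0.5000 sinα=-0.8660 | (1,4) | tMaxX 1.0000 tMaxY 0.9122 | tΔX 2.0000 tΔY 1.1547
    t=0.9122 [y] (1,3)
    t=1.0000 [x] (0,3) — stop
  → r_4 = 1.0000

ranges = [3.5800, 1.0000, 0.5774, 1.0000]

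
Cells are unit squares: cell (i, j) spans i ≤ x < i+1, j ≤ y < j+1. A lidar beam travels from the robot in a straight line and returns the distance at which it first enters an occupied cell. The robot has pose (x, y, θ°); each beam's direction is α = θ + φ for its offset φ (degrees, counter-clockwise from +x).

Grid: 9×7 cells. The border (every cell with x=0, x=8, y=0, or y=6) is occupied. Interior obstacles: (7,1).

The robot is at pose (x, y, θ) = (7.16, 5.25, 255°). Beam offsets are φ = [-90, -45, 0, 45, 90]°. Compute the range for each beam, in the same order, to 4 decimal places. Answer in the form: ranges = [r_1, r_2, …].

beam 1: φ=-90°, α=165°
  direction (-0.9659, 0.2588); cell (7,5); t to first gridline: x 0.1656, y 2.8978 (then +1.0353 / +3.8637)
    (6,5) via x @ 0.1656
    (5,5) via x @ 1.2009
    (4,5) via x @ 2.2362
    (4,6) via y @ 2.8978  # hit
  → r_1 = 2.8978
beam 2: φ=-45°, α=210°
  direction (-0.8660, -0.5000); cell (7,5); t to first gridline: x 0.1848, y 0.5000 (then +1.1547 / +2.0000)
    (6,5) via x @ 0.1848
    (6,4) via y @ 0.5000
    (5,4) via x @ 1.3395
    (4,4) via x @ 2.4942
    (4,3) via y @ 2.5000
    (3,3) via x @ 3.6489
    (3,2) via y @ 4.5000
    (2,2) via x @ 4.8036
    (1,2) via x @ 5.9583
    (1,1) via y @ 6.5000
    (0,1) via x @ 7.1130  # hit
  → r_2 = 7.1130
beam 3: φ=0°, α=255°
  direction (-0.2588, -0.9659); cell (7,5); t to first gridline: x 0.6182, y 0.2588 (then +3.8637 / +1.0353)
    (7,4) via y @ 0.2588
    (6,4) via x @ 0.6182
    (6,3) via y @ 1.2941
    (6,2) via y @ 2.3294
    (6,1) via y @ 3.3646
    (6,0) via y @ 4.3999  # hit
  → r_3 = 4.3999
beam 4: φ=45°, α=300°
  direction (0.5000, -0.8660); cell (7,5); t to first gridline: x 1.6800, y 0.2887 (then +2.0000 / +1.1547)
    (7,4) via y @ 0.2887
    (7,3) via y @ 1.4434
    (8,3) via x @ 1.6800  # hit
  → r_4 = 1.6800
beam 5: φ=90°, α=345°
  direction (0.9659, -0.2588); cell (7,5); t to first gridline: x 0.8696, y 0.9659 (then +1.0353 / +3.8637)
    (8,5) via x @ 0.8696  # hit
  → r_5 = 0.8696

ranges = [2.8978, 7.1130, 4.3999, 1.6800, 0.8696]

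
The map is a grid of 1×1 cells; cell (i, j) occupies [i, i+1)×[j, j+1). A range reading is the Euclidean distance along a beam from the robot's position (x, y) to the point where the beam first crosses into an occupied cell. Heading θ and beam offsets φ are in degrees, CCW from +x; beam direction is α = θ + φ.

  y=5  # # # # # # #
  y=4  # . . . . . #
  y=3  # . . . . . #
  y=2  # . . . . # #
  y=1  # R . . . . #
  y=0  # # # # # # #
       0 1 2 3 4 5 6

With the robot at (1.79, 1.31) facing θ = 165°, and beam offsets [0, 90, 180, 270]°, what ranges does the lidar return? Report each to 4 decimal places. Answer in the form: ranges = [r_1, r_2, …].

beam 1: φ=0°, α=165°
  d=(-0.9659,0.2588)  start (1,1)  tX=0.8179 tY=2.6660  stride 1/|dx|=1.0353 1/|dy|=3.8637
    cross x-line → (0,1), t=0.8179 (wall)
  → r_1 = 0.8179
beam 2: φ=90°, α=255°
  d=(-0.2588,-0.9659)  start (1,1)  tX=3.0523 tY=0.3209  stride 1/|dx|=3.8637 1/|dy|=1.0353
    cross y-line → (1,0), t=0.3209 (wall)
  → r_2 = 0.3209
beam 3: φ=180°, α=345°
  d=(0.9659,-0.2588)  start (1,1)  tX=0.2174 tY=1.1977  stride 1/|dx|=1.0353 1/|dy|=3.8637
    cross x-line → (2,1), t=0.2174
    cross y-line → (2,0), t=1.1977 (wall)
  → r_3 = 1.1977
beam 4: φ=270°, α=75°
  d=(0.2588,0.9659)  start (1,1)  tX=0.8114 tY=0.7143  stride 1/|dx|=3.8637 1/|dy|=1.0353
    cross y-line → (1,2), t=0.7143
    cross x-line → (2,2), t=0.8114
    cross y-line → (2,3), t=1.7496
    cross y-line → (2,4), t=2.7849
    cross y-line → (2,5), t=3.8202 (wall)
  → r_4 = 3.8202

ranges = [0.8179, 0.3209, 1.1977, 3.8202]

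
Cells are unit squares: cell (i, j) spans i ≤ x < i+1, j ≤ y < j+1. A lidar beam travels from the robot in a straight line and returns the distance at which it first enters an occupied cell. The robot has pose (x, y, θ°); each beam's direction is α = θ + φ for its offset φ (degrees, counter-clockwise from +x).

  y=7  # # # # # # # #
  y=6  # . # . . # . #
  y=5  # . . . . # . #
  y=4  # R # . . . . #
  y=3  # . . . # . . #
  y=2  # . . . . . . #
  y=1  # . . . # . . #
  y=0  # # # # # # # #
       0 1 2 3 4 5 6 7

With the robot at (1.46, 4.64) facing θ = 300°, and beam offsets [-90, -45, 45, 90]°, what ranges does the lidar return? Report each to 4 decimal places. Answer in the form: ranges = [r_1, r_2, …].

ranges = [0.5312, 1.7773, 0.5590, 0.6235]

beam 1: φ=-90°, α=210°
  direction (-0.8660, -0.5000); cell (1,4); t to first gridline: x 0.5312, y 1.2800 (then +1.1547 / +2.0000)
    (0,4) via x @ 0.5312  # hit
  → r_1 = 0.5312
beam 2: φ=-45°, α=255°
  direction (-0.2588, -0.9659); cell (1,4); t to first gridline: x 1.7773, y 0.6626 (then +3.8637 / +1.0353)
    (1,3) via y @ 0.6626
    (1,2) via y @ 1.6979
    (0,2) via x @ 1.7773  # hit
  → r_2 = 1.7773
beam 3: φ=45°, α=345°
  direction (0.9659, -0.2588); cell (1,4); t to first gridline: x 0.5590, y 2.4728 (then +1.0353 / +3.8637)
    (2,4) via x @ 0.5590  # hit
  → r_3 = 0.5590
beam 4: φ=90°, α=30°
  direction (0.8660, 0.5000); cell (1,4); t to first gridline: x 0.6235, y 0.7200 (then +1.1547 / +2.0000)
    (2,4) via x @ 0.6235  # hit
  → r_4 = 0.6235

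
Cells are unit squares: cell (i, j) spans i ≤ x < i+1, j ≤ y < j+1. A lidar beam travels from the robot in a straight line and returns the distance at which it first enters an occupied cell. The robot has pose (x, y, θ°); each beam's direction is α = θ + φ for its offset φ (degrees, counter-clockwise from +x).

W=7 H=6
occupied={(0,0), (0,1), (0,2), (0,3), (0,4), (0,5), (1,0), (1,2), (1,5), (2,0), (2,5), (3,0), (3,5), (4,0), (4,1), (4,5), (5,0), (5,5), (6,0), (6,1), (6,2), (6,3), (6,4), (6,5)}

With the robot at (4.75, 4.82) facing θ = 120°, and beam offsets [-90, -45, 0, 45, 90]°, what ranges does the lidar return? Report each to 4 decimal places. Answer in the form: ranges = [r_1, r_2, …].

ranges = [0.3600, 0.1863, 0.2078, 0.6955, 3.6400]

beam 1: φ=-90°, α=30°
  dir = (cos 30°, sin 30°) = (0.8660, 0.5000); from cell (4,4)
  next x-line at t=0.2887, next y-line at t=0.3600; Δt_x=1.1547, Δt_y=2.0000
    x: enter (5,4) at t=0.2887
    y: enter (5,5) at t=0.3600 ← occupied
  → r_1 = 0.3600
beam 2: φ=-45°, α=75°
  dir = (cos 75°, sin 75°) = (0.2588, 0.9659); from cell (4,4)
  next x-line at t=0.9659, next y-line at t=0.1863; Δt_x=3.8637, Δt_y=1.0353
    y: enter (4,5) at t=0.1863 ← occupied
  → r_2 = 0.1863
beam 3: φ=0°, α=120°
  dir = (cos 120°, sin 120°) = (-0.5000, 0.8660); from cell (4,4)
  next x-line at t=1.5000, next y-line at t=0.2078; Δt_x=2.0000, Δt_y=1.1547
    y: enter (4,5) at t=0.2078 ← occupied
  → r_3 = 0.2078
beam 4: φ=45°, α=165°
  dir = (cos 165°, sin 165°) = (-0.9659, 0.2588); from cell (4,4)
  next x-line at t=0.7765, next y-line at t=0.6955; Δt_x=1.0353, Δt_y=3.8637
    y: enter (4,5) at t=0.6955 ← occupied
  → r_4 = 0.6955
beam 5: φ=90°, α=210°
  dir = (cos 210°, sin 210°) = (-0.8660, -0.5000); from cell (4,4)
  next x-line at t=0.8660, next y-line at t=1.6400; Δt_x=1.1547, Δt_y=2.0000
    x: enter (3,4) at t=0.8660
    y: enter (3,3) at t=1.6400
    x: enter (2,3) at t=2.0207
    x: enter (1,3) at t=3.1754
    y: enter (1,2) at t=3.6400 ← occupied
  → r_5 = 3.6400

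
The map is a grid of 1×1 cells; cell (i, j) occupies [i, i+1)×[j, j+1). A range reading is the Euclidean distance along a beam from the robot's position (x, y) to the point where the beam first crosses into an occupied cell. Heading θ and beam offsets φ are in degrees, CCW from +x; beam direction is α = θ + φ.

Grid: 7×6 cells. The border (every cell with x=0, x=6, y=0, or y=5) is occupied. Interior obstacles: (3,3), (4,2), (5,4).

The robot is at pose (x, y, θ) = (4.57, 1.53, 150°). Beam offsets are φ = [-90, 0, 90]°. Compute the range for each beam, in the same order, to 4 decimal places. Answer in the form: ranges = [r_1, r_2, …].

beam 1: φ=-90°, α=60°
  cosα=0.5000 sinα=0.8660 | (4,1) | tMaxX 0.8600 tMaxY 0.5427 | tΔX 2.0000 tΔY 1.1547
    t=0.5427 [y] (4,2) — stop
  → r_1 = 0.5427
beam 2: φ=0°, α=150°
  cosα=-0.8660 sinα=0.5000 | (4,1) | tMaxX 0.6582 tMaxY 0.9400 | tΔX 1.1547 tΔY 2.0000
    t=0.6582 [x] (3,1)
    t=0.9400 [y] (3,2)
    t=1.8129 [x] (2,2)
    t=2.9400 [y] (2,3)
    t=2.9676 [x] (1,3)
    t=4.1223 [x] (0,3) — stop
  → r_2 = 4.1223
beam 3: φ=90°, α=240°
  cosα=-0.5000 sinα=-0.8660 | (4,1) | tMaxX 1.1400 tMaxY 0.6120 | tΔX 2.0000 tΔY 1.1547
    t=0.6120 [y] (4,0) — stop
  → r_3 = 0.6120

ranges = [0.5427, 4.1223, 0.6120]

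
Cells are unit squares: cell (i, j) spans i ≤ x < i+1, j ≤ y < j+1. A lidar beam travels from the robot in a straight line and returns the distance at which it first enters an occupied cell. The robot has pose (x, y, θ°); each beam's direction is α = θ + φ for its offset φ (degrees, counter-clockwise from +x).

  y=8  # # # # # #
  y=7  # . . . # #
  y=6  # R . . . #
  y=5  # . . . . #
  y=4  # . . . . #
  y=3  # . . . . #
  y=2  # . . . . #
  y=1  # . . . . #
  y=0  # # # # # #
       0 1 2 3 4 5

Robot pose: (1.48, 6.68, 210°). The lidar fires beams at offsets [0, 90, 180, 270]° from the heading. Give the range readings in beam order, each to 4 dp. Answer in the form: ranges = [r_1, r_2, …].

beam 1: φ=0°, α=210°
  cosα=-0.8660 sinα=-0.5000 | (1,6) | tMaxX 0.5543 tMaxY 1.3600 | tΔX 1.1547 tΔY 2.0000
    t=0.5543 [x] (0,6) — stop
  → r_1 = 0.5543
beam 2: φ=90°, α=300°
  cosα=0.5000 sinα=-0.8660 | (1,6) | tMaxX 1.0400 tMaxY 0.7852 | tΔX 2.0000 tΔY 1.1547
    t=0.7852 [y] (1,5)
    t=1.0400 [x] (2,5)
    t=1.9399 [y] (2,4)
    t=3.0400 [x] (3,4)
    t=3.0946 [y] (3,3)
    t=4.2493 [y] (3,2)
    t=5.0400 [x] (4,2)
    t=5.4040 [y] (4,1)
    t=6.5587 [y] (4,0) — stop
  → r_2 = 6.5587
beam 3: φ=180°, α=30°
  cosα=0.8660 sinα=0.5000 | (1,6) | tMaxX 0.6004 tMaxY 0.6400 | tΔX 1.1547 tΔY 2.0000
    t=0.6004 [x] (2,6)
    t=0.6400 [y] (2,7)
    t=1.7551 [x] (3,7)
    t=2.6400 [y] (3,8) — stop
  → r_3 = 2.6400
beam 4: φ=270°, α=120°
  cosα=-0.5000 sinα=0.8660 | (1,6) | tMaxX 0.9600 tMaxY 0.3695 | tΔX 2.0000 tΔY 1.1547
    t=0.3695 [y] (1,7)
    t=0.9600 [x] (0,7) — stop
  → r_4 = 0.9600

ranges = [0.5543, 6.5587, 2.6400, 0.9600]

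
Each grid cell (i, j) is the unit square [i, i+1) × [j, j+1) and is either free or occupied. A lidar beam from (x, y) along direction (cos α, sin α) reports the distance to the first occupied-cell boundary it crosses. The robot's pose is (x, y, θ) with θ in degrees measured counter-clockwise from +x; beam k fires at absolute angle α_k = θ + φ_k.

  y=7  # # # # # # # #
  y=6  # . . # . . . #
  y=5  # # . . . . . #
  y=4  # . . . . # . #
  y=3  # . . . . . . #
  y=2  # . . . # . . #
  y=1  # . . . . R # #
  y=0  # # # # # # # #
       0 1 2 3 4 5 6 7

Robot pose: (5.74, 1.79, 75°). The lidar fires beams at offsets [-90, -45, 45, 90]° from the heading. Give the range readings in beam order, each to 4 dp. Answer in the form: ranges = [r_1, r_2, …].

beam 1: φ=-90°, α=345°
  d=(0.9659,-0.2588)  start (5,1)  tX=0.2692 tY=3.0523  stride 1/|dx|=1.0353 1/|dy|=3.8637
    cross x-line → (6,1), t=0.2692 (wall)
  → r_1 = 0.2692
beam 2: φ=-45°, α=30°
  d=(0.8660,0.5000)  start (5,1)  tX=0.3002 tY=0.4200  stride 1/|dx|=1.1547 1/|dy|=2.0000
    cross x-line → (6,1), t=0.3002 (wall)
  → r_2 = 0.3002
beam 3: φ=45°, α=120°
  d=(-0.5000,0.8660)  start (5,1)  tX=1.4800 tY=0.2425  stride 1/|dx|=2.0000 1/|dy|=1.1547
    cross y-line → (5,2), t=0.2425
    cross y-line → (5,3), t=1.3972
    cross x-line → (4,3), t=1.4800
    cross y-line → (4,4), t=2.5519
    cross x-line → (3,4), t=3.4800
    cross y-line → (3,5), t=3.7066
    cross y-line → (3,6), t=4.8613 (wall)
  → r_3 = 4.8613
beam 4: φ=90°, α=165°
  d=(-0.9659,0.2588)  start (5,1)  tX=0.7661 tY=0.8114  stride 1/|dx|=1.0353 1/|dy|=3.8637
    cross x-line → (4,1), t=0.7661
    cross y-line → (4,2), t=0.8114 (wall)
  → r_4 = 0.8114

ranges = [0.2692, 0.3002, 4.8613, 0.8114]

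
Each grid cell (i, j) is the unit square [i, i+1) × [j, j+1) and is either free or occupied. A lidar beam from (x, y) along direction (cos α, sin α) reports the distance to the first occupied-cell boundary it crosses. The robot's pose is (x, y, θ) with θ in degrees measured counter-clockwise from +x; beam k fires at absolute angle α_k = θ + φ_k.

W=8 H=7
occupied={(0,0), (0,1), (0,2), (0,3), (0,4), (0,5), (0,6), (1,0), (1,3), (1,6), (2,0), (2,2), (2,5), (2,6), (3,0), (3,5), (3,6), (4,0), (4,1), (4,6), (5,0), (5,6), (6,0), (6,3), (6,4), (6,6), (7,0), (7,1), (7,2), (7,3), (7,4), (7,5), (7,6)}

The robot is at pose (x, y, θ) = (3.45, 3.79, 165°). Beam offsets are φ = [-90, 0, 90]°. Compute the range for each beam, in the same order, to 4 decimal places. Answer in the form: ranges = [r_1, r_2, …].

ranges = [1.2527, 2.5364, 1.7387]

beam 1: φ=-90°, α=75°
  d=(0.2588,0.9659)  start (3,3)  tX=2.1250 tY=0.2174  stride 1/|dx|=3.8637 1/|dy|=1.0353
    cross y-line → (3,4), t=0.2174
    cross y-line → (3,5), t=1.2527 (wall)
  → r_1 = 1.2527
beam 2: φ=0°, α=165°
  d=(-0.9659,0.2588)  start (3,3)  tX=0.4659 tY=0.8114  stride 1/|dx|=1.0353 1/|dy|=3.8637
    cross x-line → (2,3), t=0.4659
    cross y-line → (2,4), t=0.8114
    cross x-line → (1,4), t=1.5012
    cross x-line → (0,4), t=2.5364 (wall)
  → r_2 = 2.5364
beam 3: φ=90°, α=255°
  d=(-0.2588,-0.9659)  start (3,3)  tX=1.7387 tY=0.8179  stride 1/|dx|=3.8637 1/|dy|=1.0353
    cross y-line → (3,2), t=0.8179
    cross x-line → (2,2), t=1.7387 (wall)
  → r_3 = 1.7387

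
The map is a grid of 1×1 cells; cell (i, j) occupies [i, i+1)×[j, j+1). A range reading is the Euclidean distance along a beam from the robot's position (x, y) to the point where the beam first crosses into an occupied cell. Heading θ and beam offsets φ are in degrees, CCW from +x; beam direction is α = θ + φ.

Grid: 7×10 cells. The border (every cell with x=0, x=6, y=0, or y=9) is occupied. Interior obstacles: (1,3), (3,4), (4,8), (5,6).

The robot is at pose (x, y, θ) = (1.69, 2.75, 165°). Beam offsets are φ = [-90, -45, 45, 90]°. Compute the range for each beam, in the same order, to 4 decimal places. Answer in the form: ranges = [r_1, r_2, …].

beam 1: φ=-90°, α=75°
  direction (0.2588, 0.9659); cell (1,2); t to first gridline: x 1.1977, y 0.2588 (then +3.8637 / +1.0353)
    (1,3) via y @ 0.2588  # hit
  → r_1 = 0.2588
beam 2: φ=-45°, α=120°
  direction (-0.5000, 0.8660); cell (1,2); t to first gridline: x 1.3800, y 0.2887 (then +2.0000 / +1.1547)
    (1,3) via y @ 0.2887  # hit
  → r_2 = 0.2887
beam 3: φ=45°, α=210°
  direction (-0.8660, -0.5000); cell (1,2); t to first gridline: x 0.7967, y 1.5000 (then +1.1547 / +2.0000)
    (0,2) via x @ 0.7967  # hit
  → r_3 = 0.7967
beam 4: φ=90°, α=255°
  direction (-0.2588, -0.9659); cell (1,2); t to first gridline: x 2.6660, y 0.7765 (then +3.8637 / +1.0353)
    (1,1) via y @ 0.7765
    (1,0) via y @ 1.8117  # hit
  → r_4 = 1.8117

ranges = [0.2588, 0.2887, 0.7967, 1.8117]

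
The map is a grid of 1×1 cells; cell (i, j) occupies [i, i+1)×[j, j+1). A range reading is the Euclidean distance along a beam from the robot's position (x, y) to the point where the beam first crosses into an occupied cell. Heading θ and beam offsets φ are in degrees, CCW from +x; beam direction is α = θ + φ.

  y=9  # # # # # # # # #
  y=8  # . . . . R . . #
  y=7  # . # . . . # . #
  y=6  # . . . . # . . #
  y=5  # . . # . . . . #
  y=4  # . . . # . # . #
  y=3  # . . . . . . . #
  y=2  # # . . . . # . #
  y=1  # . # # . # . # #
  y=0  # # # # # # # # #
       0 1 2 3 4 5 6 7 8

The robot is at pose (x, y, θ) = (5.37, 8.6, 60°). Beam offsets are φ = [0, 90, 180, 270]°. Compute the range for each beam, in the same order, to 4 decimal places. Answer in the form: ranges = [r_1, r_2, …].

beam 1: φ=0°, α=60°
  dir = (cos 60°, sin 60°) = (0.5000, 0.8660); from cell (5,8)
  next x-line at t=1.2600, next y-line at t=0.4619; Δt_x=2.0000, Δt_y=1.1547
    y: enter (5,9) at t=0.4619 ← occupied
  → r_1 = 0.4619
beam 2: φ=90°, α=150°
  dir = (cos 150°, sin 150°) = (-0.8660, 0.5000); from cell (5,8)
  next x-line at t=0.4272, next y-line at t=0.8000; Δt_x=1.1547, Δt_y=2.0000
    x: enter (4,8) at t=0.4272
    y: enter (4,9) at t=0.8000 ← occupied
  → r_2 = 0.8000
beam 3: φ=180°, α=240°
  dir = (cos 240°, sin 240°) = (-0.5000, -0.8660); from cell (5,8)
  next x-line at t=0.7400, next y-line at t=0.6928; Δt_x=2.0000, Δt_y=1.1547
    y: enter (5,7) at t=0.6928
    x: enter (4,7) at t=0.7400
    y: enter (4,6) at t=1.8475
    x: enter (3,6) at t=2.7400
    y: enter (3,5) at t=3.0022 ← occupied
  → r_3 = 3.0022
beam 4: φ=270°, α=330°
  dir = (cos 330°, sin 330°) = (0.8660, -0.5000); from cell (5,8)
  next x-line at t=0.7275, next y-line at t=1.2000; Δt_x=1.1547, Δt_y=2.0000
    x: enter (6,8) at t=0.7275
    y: enter (6,7) at t=1.2000 ← occupied
  → r_4 = 1.2000

ranges = [0.4619, 0.8000, 3.0022, 1.2000]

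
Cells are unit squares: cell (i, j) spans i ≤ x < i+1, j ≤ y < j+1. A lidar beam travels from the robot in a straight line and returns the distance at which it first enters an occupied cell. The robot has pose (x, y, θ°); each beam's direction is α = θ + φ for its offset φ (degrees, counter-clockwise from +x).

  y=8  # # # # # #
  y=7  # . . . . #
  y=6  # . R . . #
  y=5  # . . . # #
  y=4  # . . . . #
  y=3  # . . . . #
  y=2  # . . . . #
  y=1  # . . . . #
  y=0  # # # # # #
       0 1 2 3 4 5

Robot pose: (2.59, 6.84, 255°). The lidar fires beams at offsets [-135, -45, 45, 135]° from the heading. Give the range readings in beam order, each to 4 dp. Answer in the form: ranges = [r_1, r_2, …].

beam 1: φ=-135°, α=120°
  cosα=-0.5000 sinα=0.8660 | (2,6) | tMaxX 1.1800 tMaxY 0.1848 | tΔX 2.0000 tΔY 1.1547
    t=0.1848 [y] (2,7)
    t=1.1800 [x] (1,7)
    t=1.3395 [y] (1,8) — stop
  → r_1 = 1.3395
beam 2: φ=-45°, α=210°
  cosα=-0.8660 sinα=-0.5000 | (2,6) | tMaxX 0.6813 tMaxY 1.6800 | tΔX 1.1547 tΔY 2.0000
    t=0.6813 [x] (1,6)
    t=1.6800 [y] (1,5)
    t=1.8360 [x] (0,5) — stop
  → r_2 = 1.8360
beam 3: φ=45°, α=300°
  cosα=0.5000 sinα=-0.8660 | (2,6) | tMaxX 0.8200 tMaxY 0.9699 | tΔX 2.0000 tΔY 1.1547
    t=0.8200 [x] (3,6)
    t=0.9699 [y] (3,5)
    t=2.1246 [y] (3,4)
    t=2.8200 [x] (4,4)
    t=3.2793 [y] (4,3)
    t=4.4341 [y] (4,2)
    t=4.8200 [x] (5,2) — stop
  → r_3 = 4.8200
beam 4: φ=135°, α=30°
  cosα=0.8660 sinα=0.5000 | (2,6) | tMaxX 0.4734 tMaxY 0.3200 | tΔX 1.1547 tΔY 2.0000
    t=0.3200 [y] (2,7)
    t=0.4734 [x] (3,7)
    t=1.6281 [x] (4,7)
    t=2.3200 [y] (4,8) — stop
  → r_4 = 2.3200

ranges = [1.3395, 1.8360, 4.8200, 2.3200]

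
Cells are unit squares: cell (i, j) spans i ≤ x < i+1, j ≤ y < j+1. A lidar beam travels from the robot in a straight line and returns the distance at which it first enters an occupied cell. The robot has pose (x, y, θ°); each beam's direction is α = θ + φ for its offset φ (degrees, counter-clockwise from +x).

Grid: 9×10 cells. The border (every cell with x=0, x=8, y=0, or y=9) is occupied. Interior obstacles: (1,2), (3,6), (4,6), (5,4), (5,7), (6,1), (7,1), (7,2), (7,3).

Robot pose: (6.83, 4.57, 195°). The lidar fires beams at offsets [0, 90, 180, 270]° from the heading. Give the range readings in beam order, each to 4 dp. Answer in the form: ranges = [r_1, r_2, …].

beam 1: φ=0°, α=195°
  direction (-0.9659, -0.2588); cell (6,4); t to first gridline: x 0.8593, y 2.2023 (then +1.0353 / +3.8637)
    (5,4) via x @ 0.8593  # hit
  → r_1 = 0.8593
beam 2: φ=90°, α=285°
  direction (0.2588, -0.9659); cell (6,4); t to first gridline: x 0.6568, y 0.5901 (then +3.8637 / +1.0353)
    (6,3) via y @ 0.5901
    (7,3) via x @ 0.6568  # hit
  → r_2 = 0.6568
beam 3: φ=180°, α=15°
  direction (0.9659, 0.2588); cell (6,4); t to first gridline: x 0.1760, y 1.6614 (then +1.0353 / +3.8637)
    (7,4) via x @ 0.1760
    (8,4) via x @ 1.2113  # hit
  → r_3 = 1.2113
beam 4: φ=270°, α=105°
  direction (-0.2588, 0.9659); cell (6,4); t to first gridline: x 3.2069, y 0.4452 (then +3.8637 / +1.0353)
    (6,5) via y @ 0.4452
    (6,6) via y @ 1.4804
    (6,7) via y @ 2.5157
    (5,7) via x @ 3.2069  # hit
  → r_4 = 3.2069

ranges = [0.8593, 0.6568, 1.2113, 3.2069]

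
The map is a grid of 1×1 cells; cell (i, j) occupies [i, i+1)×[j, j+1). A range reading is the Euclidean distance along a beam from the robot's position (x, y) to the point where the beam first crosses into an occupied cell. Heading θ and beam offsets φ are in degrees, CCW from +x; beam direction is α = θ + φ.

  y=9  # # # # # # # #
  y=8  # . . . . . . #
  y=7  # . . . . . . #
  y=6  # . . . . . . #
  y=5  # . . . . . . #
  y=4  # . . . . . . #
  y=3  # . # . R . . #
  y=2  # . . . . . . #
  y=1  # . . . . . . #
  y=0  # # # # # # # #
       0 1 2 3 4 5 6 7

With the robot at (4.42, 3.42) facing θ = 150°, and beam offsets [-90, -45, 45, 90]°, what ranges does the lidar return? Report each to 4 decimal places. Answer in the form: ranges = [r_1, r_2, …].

ranges = [5.1600, 5.7768, 1.4701, 2.7944]

beam 1: φ=-90°, α=60°
  direction (0.5000, 0.8660); cell (4,3); t to first gridline: x 1.1600, y 0.6697 (then +2.0000 / +1.1547)
    (4,4) via y @ 0.6697
    (5,4) via x @ 1.1600
    (5,5) via y @ 1.8244
    (5,6) via y @ 2.9791
    (6,6) via x @ 3.1600
    (6,7) via y @ 4.1338
    (7,7) via x @ 5.1600  # hit
  → r_1 = 5.1600
beam 2: φ=-45°, α=105°
  direction (-0.2588, 0.9659); cell (4,3); t to first gridline: x 1.6228, y 0.6005 (then +3.8637 / +1.0353)
    (4,4) via y @ 0.6005
    (3,4) via x @ 1.6228
    (3,5) via y @ 1.6357
    (3,6) via y @ 2.6710
    (3,7) via y @ 3.7063
    (3,8) via y @ 4.7416
    (2,8) via x @ 5.4865
    (2,9) via y @ 5.7768  # hit
  → r_2 = 5.7768
beam 3: φ=45°, α=195°
  direction (-0.9659, -0.2588); cell (4,3); t to first gridline: x 0.4348, y 1.6228 (then +1.0353 / +3.8637)
    (3,3) via x @ 0.4348
    (2,3) via x @ 1.4701  # hit
  → r_3 = 1.4701
beam 4: φ=90°, α=240°
  direction (-0.5000, -0.8660); cell (4,3); t to first gridline: x 0.8400, y 0.4850 (then +2.0000 / +1.1547)
    (4,2) via y @ 0.4850
    (3,2) via x @ 0.8400
    (3,1) via y @ 1.6397
    (3,0) via y @ 2.7944  # hit
  → r_4 = 2.7944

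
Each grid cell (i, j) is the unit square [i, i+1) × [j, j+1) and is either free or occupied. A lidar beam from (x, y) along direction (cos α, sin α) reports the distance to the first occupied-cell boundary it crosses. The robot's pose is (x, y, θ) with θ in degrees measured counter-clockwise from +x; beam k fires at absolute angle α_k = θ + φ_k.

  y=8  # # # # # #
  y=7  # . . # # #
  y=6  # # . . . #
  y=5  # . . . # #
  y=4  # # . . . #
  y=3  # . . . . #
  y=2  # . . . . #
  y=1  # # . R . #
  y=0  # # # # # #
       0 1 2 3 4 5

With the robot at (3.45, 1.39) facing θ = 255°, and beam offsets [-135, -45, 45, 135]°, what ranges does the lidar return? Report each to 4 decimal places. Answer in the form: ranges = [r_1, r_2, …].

ranges = [3.0138, 0.7800, 0.4503, 1.7898]

beam 1: φ=-135°, α=120°
  cosα=-0.5000 sinα=0.8660 | (3,1) | tMaxX 0.9000 tMaxY 0.7044 | tΔX 2.0000 tΔY 1.1547
    t=0.7044 [y] (3,2)
    t=0.9000 [x] (2,2)
    t=1.8591 [y] (2,3)
    t=2.9000 [x] (1,3)
    t=3.0138 [y] (1,4) — stop
  → r_1 = 3.0138
beam 2: φ=-45°, α=210°
  cosα=-0.8660 sinα=-0.5000 | (3,1) | tMaxX 0.5196 tMaxY 0.7800 | tΔX 1.1547 tΔY 2.0000
    t=0.5196 [x] (2,1)
    t=0.7800 [y] (2,0) — stop
  → r_2 = 0.7800
beam 3: φ=45°, α=300°
  cosα=0.5000 sinα=-0.8660 | (3,1) | tMaxX 1.1000 tMaxY 0.4503 | tΔX 2.0000 tΔY 1.1547
    t=0.4503 [y] (3,0) — stop
  → r_3 = 0.4503
beam 4: φ=135°, α=30°
  cosα=0.8660 sinα=0.5000 | (3,1) | tMaxX 0.6351 tMaxY 1.2200 | tΔX 1.1547 tΔY 2.0000
    t=0.6351 [x] (4,1)
    t=1.2200 [y] (4,2)
    t=1.7898 [x] (5,2) — stop
  → r_4 = 1.7898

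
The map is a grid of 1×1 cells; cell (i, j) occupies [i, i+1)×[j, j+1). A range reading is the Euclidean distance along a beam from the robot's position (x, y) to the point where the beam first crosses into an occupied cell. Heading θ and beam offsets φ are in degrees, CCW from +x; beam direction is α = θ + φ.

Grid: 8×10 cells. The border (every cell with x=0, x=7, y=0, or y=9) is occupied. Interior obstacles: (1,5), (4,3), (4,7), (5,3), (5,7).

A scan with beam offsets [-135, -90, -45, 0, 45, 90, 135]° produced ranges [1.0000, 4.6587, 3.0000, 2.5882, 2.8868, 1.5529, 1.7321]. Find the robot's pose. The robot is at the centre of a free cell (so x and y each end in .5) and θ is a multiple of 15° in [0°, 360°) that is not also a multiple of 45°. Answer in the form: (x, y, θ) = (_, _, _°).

Enumerate (i+0.5, j+0.5, θ) over the 43 free cells and 16 admissible headings. For each, cast all 7 beams and compare to the given ranges.
  (4.5, 8.5, 210°): beam 1 = 0.5176 ≠ 1.0000 ✗
  (5.5, 4.5, 345°): beam 2 = 0.5176 ≠ 4.6587 ✗
  (1.5, 4.5, 195°): beam 1 = 0.5774 ≠ 1.0000 ✗
  (3.5, 8.5, 195°): beam 1 = 0.5774 ≠ 1.0000 ✗
  …
  (3.5, 2.5, 165°): r_1=1.0000, r_2=4.6587, r_3=3.0000, r_4=2.5882, r_5=2.8868, r_6=1.5529, r_7=1.7321 — all match ✓
Only this pose fits every beam.

(x, y, θ) = (3.5, 2.5, 165°)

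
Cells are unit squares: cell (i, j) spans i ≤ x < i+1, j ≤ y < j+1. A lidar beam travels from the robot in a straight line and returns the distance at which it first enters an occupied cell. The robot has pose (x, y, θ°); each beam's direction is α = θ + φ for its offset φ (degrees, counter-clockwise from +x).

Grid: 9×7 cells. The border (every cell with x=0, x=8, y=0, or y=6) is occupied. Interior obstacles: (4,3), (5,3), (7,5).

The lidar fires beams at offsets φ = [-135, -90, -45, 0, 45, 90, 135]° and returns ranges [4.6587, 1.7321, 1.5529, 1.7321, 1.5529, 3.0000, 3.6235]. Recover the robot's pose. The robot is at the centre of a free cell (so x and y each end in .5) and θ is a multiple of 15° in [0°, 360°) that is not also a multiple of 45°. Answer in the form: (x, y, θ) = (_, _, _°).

Candidates: 32 free-cell centres × 16 headings = 512 poses. Raycast each; keep the one whose scan matches to 4 dp.
  (7.5, 3.5, 330°): beam 1 = 1.5529 ≠ 4.6587 ✗
  (5.5, 1.5, 60°): beam 1 = 0.5176 ≠ 4.6587 ✗
  (1.5, 2.5, 60°): beam 1 = 1.5529 ≠ 4.6587 ✗
  …
  (2.5, 4.5, 150°): r_1=4.6587, r_2=1.7321, r_3=1.5529, r_4=1.7321, r_5=1.5529, r_6=3.0000, r_7=3.6235 — all match ✓
No second candidate reproduces the full scan.

(x, y, θ) = (2.5, 4.5, 150°)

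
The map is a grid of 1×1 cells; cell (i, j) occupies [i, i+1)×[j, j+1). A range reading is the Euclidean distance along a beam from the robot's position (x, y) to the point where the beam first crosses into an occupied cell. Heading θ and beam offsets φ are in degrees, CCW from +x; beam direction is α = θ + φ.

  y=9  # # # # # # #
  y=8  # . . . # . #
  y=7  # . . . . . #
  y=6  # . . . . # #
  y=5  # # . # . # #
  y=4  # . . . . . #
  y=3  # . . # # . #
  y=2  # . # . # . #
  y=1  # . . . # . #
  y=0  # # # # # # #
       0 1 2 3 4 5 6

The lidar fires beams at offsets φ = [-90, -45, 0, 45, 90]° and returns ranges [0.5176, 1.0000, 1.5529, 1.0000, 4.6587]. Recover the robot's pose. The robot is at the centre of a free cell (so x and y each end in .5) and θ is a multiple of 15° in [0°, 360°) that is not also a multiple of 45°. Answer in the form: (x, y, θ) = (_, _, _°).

(x, y, θ) = (5.5, 7.5, 105°)

Enumerate (i+0.5, j+0.5, θ) over the 30 free cells and 16 admissible headings. For each, cast all 5 beams and compare to the given ranges.
  (2.5, 3.5, 255°): beam 1 = 1.5529 ≠ 0.5176 ✗
  (3.5, 1.5, 300°): beam 1 = 1.0000 ≠ 0.5176 ✗
  (1.5, 7.5, 165°): beam 1 = 1.5529 ≠ 0.5176 ✗
  …
  (5.5, 7.5, 105°): r_1=0.5176, r_2=1.0000, r_3=1.5529, r_4=1.0000, r_5=4.6587 — all match ✓
Only this pose fits every beam.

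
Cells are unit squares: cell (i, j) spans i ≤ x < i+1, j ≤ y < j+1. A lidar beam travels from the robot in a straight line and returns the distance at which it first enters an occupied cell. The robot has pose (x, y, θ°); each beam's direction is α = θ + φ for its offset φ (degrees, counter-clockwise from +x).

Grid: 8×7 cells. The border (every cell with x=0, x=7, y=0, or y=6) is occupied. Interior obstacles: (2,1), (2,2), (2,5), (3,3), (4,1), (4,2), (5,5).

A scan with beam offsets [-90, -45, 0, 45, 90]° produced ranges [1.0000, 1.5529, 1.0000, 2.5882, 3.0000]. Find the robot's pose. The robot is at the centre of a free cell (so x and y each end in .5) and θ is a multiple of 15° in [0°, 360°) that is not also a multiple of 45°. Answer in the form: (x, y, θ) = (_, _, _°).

The pose lattice has 23·16 = 368 candidates. Test each by forward raycasting.
  (6.5, 2.5, 285°): beam 1 = 1.5529 ≠ 1.0000 ✗
  (3.5, 1.5, 195°): beam 1 = 1.5529 ≠ 1.0000 ✗
  (3.5, 1.5, 210°): beam 2 = 0.5176 ≠ 1.5529 ✗
  (2.5, 4.5, 255°): beam 1 = 1.5529 ≠ 1.0000 ✗
  (4.5, 4.5, 60°): beam 1 = 2.8868 ≠ 1.0000 ✗
  …
  (6.5, 4.5, 150°): r_1=1.0000, r_2=1.5529, r_3=1.0000, r_4=2.5882, r_5=3.0000 — all match ✓
Unique over the lattice → pose = (6.5, 4.5, 150°).

(x, y, θ) = (6.5, 4.5, 150°)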